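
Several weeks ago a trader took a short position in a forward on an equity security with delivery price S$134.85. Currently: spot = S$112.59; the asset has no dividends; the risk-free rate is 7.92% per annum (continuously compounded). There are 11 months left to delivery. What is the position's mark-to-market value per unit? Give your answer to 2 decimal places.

S$12.82

Current fair forward for the remaining 11 months: F = S·e^(r·T), r = 0.0792
F = 112.59 · e^(0.0792 × 11/12) = 112.59 × 1.075300 = 121.0680
Value of long forward = (F − K)·e^(−rT) = (121.0680 − 134.85) · e^(−0.0792·11/12)
= -13.7820 × 0.929973 = -12.82
Short position value = −(long value) = S$12.82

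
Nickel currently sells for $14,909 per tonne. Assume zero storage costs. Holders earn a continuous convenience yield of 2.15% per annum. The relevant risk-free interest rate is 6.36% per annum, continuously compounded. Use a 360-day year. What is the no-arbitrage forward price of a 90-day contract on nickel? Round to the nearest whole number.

$15,067 per tonne

Net carry = r + u − y = 0.0636 + 0.0000 − 0.0215 = 0.0421
F = S·e^((r+u−y)T) = 14909 · e^(0.0421 × 90/360) = 14909 · e^0.010525
= 14909 × 1.010581 = $15,067 per tonne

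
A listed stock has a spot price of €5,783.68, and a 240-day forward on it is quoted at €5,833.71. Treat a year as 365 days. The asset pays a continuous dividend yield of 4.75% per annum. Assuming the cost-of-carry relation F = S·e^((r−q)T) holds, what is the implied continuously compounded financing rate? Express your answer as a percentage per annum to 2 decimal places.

From F = S·e^((r−q)T): (r − q) = ln(F/S)/T
ln(5833.71/5783.68) = ln(1.008650) = 0.008613
(r − q) = 0.008613 / (240/365) = 0.013099
r = ln(F/S)/T + q = 0.013099 + 0.0475 = 0.060599
r = 6.06%

6.06%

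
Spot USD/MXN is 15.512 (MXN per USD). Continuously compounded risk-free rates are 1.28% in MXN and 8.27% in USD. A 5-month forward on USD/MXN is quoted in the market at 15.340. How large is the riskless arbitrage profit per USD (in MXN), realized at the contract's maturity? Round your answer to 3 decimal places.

Fair forward: F* = S·e^(carry·T), with carry = (r_MXN − r_USD) = 0.0128 − 0.0827 = -0.0699
F* = 15.512 · e^(-0.0699 × 5/12) = 15.512 · e^-0.029125 = 15.512 × 0.971295 = 15.0667
Market 15.340 > fair 15.0667: forward overpriced → cash-and-carry (buy spot, short the forward).
At maturity, profit = |F_mkt − F*| = |15.340 − 15.0667| = 0.273 per USD (in MXN)

0.273 per USD (in MXN)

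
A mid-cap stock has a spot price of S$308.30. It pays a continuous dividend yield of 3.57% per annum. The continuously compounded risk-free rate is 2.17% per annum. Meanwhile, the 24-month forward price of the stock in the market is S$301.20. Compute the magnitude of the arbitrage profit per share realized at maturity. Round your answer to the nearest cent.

Fair forward: F* = S·e^(carry·T), with carry = (r − q) = 0.0217 − 0.0357 = -0.0140
F* = 308.30 · e^(-0.0140 × 24/12) = 308.30 · e^-0.028000 = 308.30 × 0.972388 = S$299.7872
Market S$301.20 > fair S$299.7872: forward overpriced → cash-and-carry (buy spot, short the forward).
At maturity, profit = |F_mkt − F*| = |301.20 − 299.7872| = S$1.41 per share

S$1.41 per share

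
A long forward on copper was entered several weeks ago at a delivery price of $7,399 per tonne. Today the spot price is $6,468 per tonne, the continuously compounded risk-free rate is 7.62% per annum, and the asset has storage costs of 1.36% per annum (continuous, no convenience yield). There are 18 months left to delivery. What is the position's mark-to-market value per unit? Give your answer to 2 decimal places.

Current fair forward for the remaining 18 months: F = S·e^((r + u)·T), (r + u) = 0.0762 + 0.0136 = 0.0898
F = 6468 · e^(0.0898 × 18/12) = 6468 × 1.14419347 = 7400.6434
Value of long forward = (F − K)·e^(−rT) = (7400.6434 − 7399) · e^(−0.0762·18/12)
= 1.6434 × 0.89199032 = 1.47

$1.47 per tonne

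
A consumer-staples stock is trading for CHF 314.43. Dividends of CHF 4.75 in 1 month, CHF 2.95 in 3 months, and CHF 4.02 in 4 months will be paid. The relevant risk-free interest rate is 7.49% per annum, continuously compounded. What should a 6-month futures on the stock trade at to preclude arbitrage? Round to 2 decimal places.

CHF 314.45

PV(dividends) I = 4.75·e^(−0.0749·1/12) + 2.95·e^(−0.0749·3/12) + 4.02·e^(−0.0749·4/12)
I = 4.7204 + 2.8953 + 3.9209 = 11.5366
F = (S − I)·e^(rT) = (314.43 − 11.5366) · e^(0.0749·6/12)
= 302.8934 · e^0.037450 = 302.8934 × 1.038160 = CHF 314.45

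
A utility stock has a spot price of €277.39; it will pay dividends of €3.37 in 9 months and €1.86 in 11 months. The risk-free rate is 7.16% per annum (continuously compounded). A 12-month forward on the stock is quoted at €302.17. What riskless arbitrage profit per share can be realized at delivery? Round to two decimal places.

€9.49 per share

PV(dividends) I = 3.37·e^(−0.0716·9/12) + 1.86·e^(−0.0716·11/12) = 4.9356
Fair forward F* = (S − I)·e^(rT) = (277.39 − 4.9356)·e^0.071600 = 272.4544 × 1.074226 = 292.6776
Market €302.17 > fair 292.6776: forward overpriced → cash-and-carry (borrow at r, buy the stock and collect the dividends, short the forward).
Profit at T = |F_mkt − F*| = |302.17 − 292.6776| = €9.49 per share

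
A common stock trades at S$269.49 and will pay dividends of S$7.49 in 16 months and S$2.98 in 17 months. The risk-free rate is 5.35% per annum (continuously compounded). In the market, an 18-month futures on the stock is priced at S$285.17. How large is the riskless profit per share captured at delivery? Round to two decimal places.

S$3.71 per share

PV(dividends) I = 7.49·e^(−0.0535·16/12) + 2.98·e^(−0.0535·17/12) = 9.7368
Fair futures F* = (S − I)·e^(rT) = (269.49 − 9.7368)·e^0.080250 = 259.7532 × 1.083558 = 281.4577
Market S$285.17 > fair 281.4577: forward overpriced → cash-and-carry (borrow at r, buy the stock and collect the dividends, short the forward).
Profit at T = |F_mkt − F*| = |285.17 − 281.4577| = S$3.71 per share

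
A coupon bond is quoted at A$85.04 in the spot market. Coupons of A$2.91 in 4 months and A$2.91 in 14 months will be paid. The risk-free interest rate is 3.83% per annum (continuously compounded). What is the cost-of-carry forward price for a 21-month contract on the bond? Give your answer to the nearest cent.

PV(coupons) I = 2.91·e^(−0.0383·4/12) + 2.91·e^(−0.0383·14/12)
I = 2.8731 + 2.7828 = 5.6559
F = (S − I)·e^(rT) = (85.04 − 5.6559) · e^(0.0383·21/12)
= 79.3841 · e^0.067025 = 79.3841 × 1.069322 = A$84.89

A$84.89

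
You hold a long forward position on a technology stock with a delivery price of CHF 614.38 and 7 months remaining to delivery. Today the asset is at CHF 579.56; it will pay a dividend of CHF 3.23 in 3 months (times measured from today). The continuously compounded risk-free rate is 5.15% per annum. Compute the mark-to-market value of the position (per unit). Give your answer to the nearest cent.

PV(remaining dividends) I = 3.23·e^(−0.0515·3/12) = 3.1887
Current forward F = (S − I)·e^(rT) = (579.56 − 3.1887)·e^(0.0515·7/12) = 576.3713 × 1.030497 = 593.9489
Value (long) = (F − K)·e^(−rT) = (593.9489 − 614.38) × 0.970405 = -19.8264
Value = -CHF 19.83

-CHF 19.83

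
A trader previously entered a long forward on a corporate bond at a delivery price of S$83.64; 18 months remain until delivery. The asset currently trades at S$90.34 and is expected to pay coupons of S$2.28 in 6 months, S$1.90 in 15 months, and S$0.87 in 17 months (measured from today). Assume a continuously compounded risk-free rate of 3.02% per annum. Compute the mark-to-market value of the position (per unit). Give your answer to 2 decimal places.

S$5.50

PV(remaining coupons) I = 2.28·e^(−0.0302·6/12) + 1.90·e^(−0.0302·15/12) + 0.87·e^(−0.0302·17/12) = 4.9090
Current forward F = (S − I)·e^(rT) = (90.34 − 4.9090)·e^(0.0302·18/12) = 85.4310 × 1.046342 = 89.3900
Value (long) = (F − K)·e^(−rT) = (89.3900 − 83.64) × 0.955711 = 5.4953
Value = S$5.50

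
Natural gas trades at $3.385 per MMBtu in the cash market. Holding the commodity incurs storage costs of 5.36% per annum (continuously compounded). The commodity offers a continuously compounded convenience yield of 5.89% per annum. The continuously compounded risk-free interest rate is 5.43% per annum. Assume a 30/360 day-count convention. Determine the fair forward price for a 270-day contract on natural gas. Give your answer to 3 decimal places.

$3.512 per MMBtu

Net carry = r + u − y = 0.0543 + 0.0536 − 0.0589 = 0.0490
F = S·e^((r+u−y)T) = 3.385 · e^(0.0490 × 270/360) = 3.385 · e^0.036750
= 3.385 × 1.037434 = $3.512 per MMBtu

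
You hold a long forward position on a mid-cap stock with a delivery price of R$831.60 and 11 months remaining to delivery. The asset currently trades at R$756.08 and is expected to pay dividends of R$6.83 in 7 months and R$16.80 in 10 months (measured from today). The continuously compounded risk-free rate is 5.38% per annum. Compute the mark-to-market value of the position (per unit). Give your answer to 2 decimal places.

PV(remaining dividends) I = 6.83·e^(−0.0538·7/12) + 16.80·e^(−0.0538·10/12) = 22.6824
Current forward F = (S − I)·e^(rT) = (756.08 − 22.6824)·e^(0.0538·11/12) = 733.3976 × 1.050553 = 770.4730
Value (long) = (F − K)·e^(−rT) = (770.4730 − 831.60) × 0.951880 = -58.1856
Value = -R$58.19

-R$58.19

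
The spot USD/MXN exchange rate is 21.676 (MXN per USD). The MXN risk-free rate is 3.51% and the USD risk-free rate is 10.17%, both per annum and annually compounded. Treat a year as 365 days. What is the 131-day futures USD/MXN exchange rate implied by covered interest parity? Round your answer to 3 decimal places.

21.196

By covered interest parity, F = S · (1+r_MXN)^T / (1+r_USD)^T
= 21.676 × 1.012458 / 1.035373 = 21.676 × 0.977868
F = 21.196 MXN per USD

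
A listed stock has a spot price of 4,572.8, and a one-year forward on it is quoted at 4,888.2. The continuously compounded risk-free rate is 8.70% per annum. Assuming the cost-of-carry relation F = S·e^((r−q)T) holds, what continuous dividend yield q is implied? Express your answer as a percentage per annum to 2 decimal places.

2.03%

From F = S·e^((r−q)T): (r − q) = ln(F/S)/T
ln(4888.2/4572.8) = ln(1.068973) = 0.066698
(r − q) = 0.066698 / (12/12) = 0.066698
q = r − ln(F/S)/T = 0.0870 − 0.066698 = 0.020302
q = 2.03%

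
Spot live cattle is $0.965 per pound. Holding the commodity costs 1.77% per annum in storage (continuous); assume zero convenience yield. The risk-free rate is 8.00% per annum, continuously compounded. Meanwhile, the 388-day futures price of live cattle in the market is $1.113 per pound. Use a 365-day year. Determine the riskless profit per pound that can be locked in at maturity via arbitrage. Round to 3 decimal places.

Fair futures: F* = S·e^(carry·T), with carry = (r + u) = 0.0800 + 0.0177 = 0.0977
F* = 0.965 · e^(0.0977 × 388/365) = 0.965 · e^0.103856 = 0.965 × 1.109441 = $1.0706
Market $1.113 > fair $1.0706: forward overpriced → cash-and-carry (buy spot, short the forward).
At maturity, profit = |F_mkt − F*| = |1.113 − 1.0706| = $0.042 per pound

$0.042 per pound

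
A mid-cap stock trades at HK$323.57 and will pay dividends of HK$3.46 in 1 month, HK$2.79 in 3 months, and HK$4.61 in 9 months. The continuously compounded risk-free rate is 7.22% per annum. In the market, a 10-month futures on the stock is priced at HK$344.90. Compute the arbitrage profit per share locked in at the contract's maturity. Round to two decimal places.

PV(dividends) I = 3.46·e^(−0.0722·1/12) + 2.79·e^(−0.0722·3/12) + 4.61·e^(−0.0722·9/12) = 10.5463
Fair futures F* = (S − I)·e^(rT) = (323.57 − 10.5463)·e^0.060167 = 313.0237 × 1.062014 = 332.4356
Market HK$344.90 > fair 332.4356: forward overpriced → cash-and-carry (borrow at r, buy the stock and collect the dividends, short the forward).
Profit at T = |F_mkt − F*| = |344.90 − 332.4356| = HK$12.46 per share

HK$12.46 per share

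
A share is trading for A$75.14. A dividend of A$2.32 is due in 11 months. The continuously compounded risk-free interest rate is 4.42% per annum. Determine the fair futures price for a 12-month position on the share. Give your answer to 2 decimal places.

A$76.21

PV(dividends) I = 2.32·e^(−0.0442·11/12)
I = 2.2279
F = (S − I)·e^(rT) = (75.14 − 2.2279) · e^(0.0442·12/12)
= 72.9121 · e^0.044200 = 72.9121 × 1.045191 = A$76.21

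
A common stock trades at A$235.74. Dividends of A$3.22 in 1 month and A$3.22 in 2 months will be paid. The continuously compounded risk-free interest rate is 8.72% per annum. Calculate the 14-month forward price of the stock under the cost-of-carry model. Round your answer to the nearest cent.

PV(dividends) I = 3.22·e^(−0.0872·1/12) + 3.22·e^(−0.0872·2/12)
I = 3.1967 + 3.1735 = 6.3702
F = (S − I)·e^(rT) = (235.74 − 6.3702) · e^(0.0872·14/12)
= 229.3698 · e^0.101733 = 229.3698 × 1.107088 = A$253.93

A$253.93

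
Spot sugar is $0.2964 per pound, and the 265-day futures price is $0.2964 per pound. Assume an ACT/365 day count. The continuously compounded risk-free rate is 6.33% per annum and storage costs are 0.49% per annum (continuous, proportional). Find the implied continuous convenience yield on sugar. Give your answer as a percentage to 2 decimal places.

6.82%

F = S·e^((r+u−y)T) ⇒ (r+u−y) = ln(F/S)/T
ln(0.2964/0.2964) = 0.000000; /T ⇒ 0.000000
y = r + u − ln(F/S)/T = 0.0633 + 0.0049 + 0.000000 = 0.068200
y = 6.82%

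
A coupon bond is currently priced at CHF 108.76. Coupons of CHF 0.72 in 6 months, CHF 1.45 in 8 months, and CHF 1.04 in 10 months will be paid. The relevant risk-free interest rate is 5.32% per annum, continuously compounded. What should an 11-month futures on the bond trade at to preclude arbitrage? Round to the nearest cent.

CHF 110.95

PV(coupons) I = 0.72·e^(−0.0532·6/12) + 1.45·e^(−0.0532·8/12) + 1.04·e^(−0.0532·10/12)
I = 0.7011 + 1.3995 + 0.9949 = 3.0955
F = (S − I)·e^(rT) = (108.76 − 3.0955) · e^(0.0532·11/12)
= 105.6645 · e^0.048767 = 105.6645 × 1.049976 = CHF 110.95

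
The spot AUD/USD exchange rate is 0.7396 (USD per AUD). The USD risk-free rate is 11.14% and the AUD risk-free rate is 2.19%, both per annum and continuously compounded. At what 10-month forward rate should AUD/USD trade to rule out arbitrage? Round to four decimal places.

F = S·e^((r_USD − r_AUD)T) = 0.7396 · e^((0.1114 − 0.0219) × 10/12)
= 0.7396 · e^0.074583 = 0.7396 × 1.077435
F = 0.7969 USD per AUD

0.7969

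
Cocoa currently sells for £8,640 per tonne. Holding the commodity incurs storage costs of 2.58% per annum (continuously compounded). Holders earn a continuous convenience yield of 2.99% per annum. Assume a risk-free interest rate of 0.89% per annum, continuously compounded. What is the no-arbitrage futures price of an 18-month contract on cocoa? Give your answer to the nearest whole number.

Net carry = r + u − y = 0.0089 + 0.0258 − 0.0299 = 0.0048
F = S·e^((r+u−y)T) = 8640 · e^(0.0048 × 18/12) = 8640 · e^0.007200
= 8640 × 1.007226 = £8,702 per tonne

£8,702 per tonne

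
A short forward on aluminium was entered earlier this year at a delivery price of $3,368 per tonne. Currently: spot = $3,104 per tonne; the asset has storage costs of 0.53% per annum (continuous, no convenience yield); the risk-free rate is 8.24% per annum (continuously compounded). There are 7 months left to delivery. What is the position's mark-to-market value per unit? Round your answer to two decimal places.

$96.33 per tonne

Current fair forward for the remaining 7 months: F = S·e^((r + u)·T), (r + u) = 0.0824 + 0.0053 = 0.0877
F = 3104 · e^(0.0877 × 7/12) = 3104 × 1.05248952 = 3266.9275
Value of long forward = (F − K)·e^(−rT) = (3266.9275 − 3368) · e^(−0.0824·7/12)
= -101.0725 × 0.95307025 = -96.33
Short position value = −(long value) = $96.33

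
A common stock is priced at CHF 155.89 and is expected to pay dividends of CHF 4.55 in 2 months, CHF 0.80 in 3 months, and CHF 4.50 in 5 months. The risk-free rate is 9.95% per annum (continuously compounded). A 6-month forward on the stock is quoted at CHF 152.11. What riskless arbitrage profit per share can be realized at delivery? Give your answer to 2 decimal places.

CHF 1.67 per share

PV(dividends) I = 4.55·e^(−0.0995·2/12) + 0.80·e^(−0.0995·3/12) + 4.50·e^(−0.0995·5/12) = 9.5728
Fair forward F* = (S − I)·e^(rT) = (155.89 − 9.5728)·e^0.049750 = 146.3172 × 1.051008 = 153.7805
Market CHF 152.11 < fair 153.7805: forward underpriced → reverse cash-and-carry (short the stock, invest proceeds at r, pay the dividends, go long the forward).
Profit at T = |F_mkt − F*| = |152.11 − 153.7805| = CHF 1.67 per share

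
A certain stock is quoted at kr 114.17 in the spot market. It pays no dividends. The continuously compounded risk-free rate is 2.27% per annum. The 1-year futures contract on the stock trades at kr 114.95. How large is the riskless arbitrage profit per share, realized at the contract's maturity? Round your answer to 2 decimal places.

Fair futures: F* = S·e^(carry·T), with carry = r = 0.0227
F* = 114.17 · e^(0.0227 × 1) = 114.17 · e^0.022700 = 114.17 × 1.022960 = kr 116.7913
Market kr 114.95 < fair kr 116.7913: forward underpriced → reverse cash-and-carry (short spot, go long the forward).
At maturity, profit = |F_mkt − F*| = |114.95 − 116.7913| = kr 1.84 per share

kr 1.84 per share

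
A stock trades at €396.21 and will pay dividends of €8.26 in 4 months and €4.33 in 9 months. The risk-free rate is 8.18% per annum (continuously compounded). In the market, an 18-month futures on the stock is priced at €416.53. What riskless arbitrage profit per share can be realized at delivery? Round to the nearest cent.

PV(dividends) I = 8.26·e^(−0.0818·4/12) + 4.33·e^(−0.0818·9/12) = 12.1102
Fair futures F* = (S − I)·e^(rT) = (396.21 − 12.1102)·e^0.122700 = 384.0998 × 1.130545 = 434.2421
Market €416.53 < fair 434.2421: forward underpriced → reverse cash-and-carry (short the stock, invest proceeds at r, pay the dividends, go long the forward).
Profit at T = |F_mkt − F*| = |416.53 − 434.2421| = €17.71 per share

€17.71 per share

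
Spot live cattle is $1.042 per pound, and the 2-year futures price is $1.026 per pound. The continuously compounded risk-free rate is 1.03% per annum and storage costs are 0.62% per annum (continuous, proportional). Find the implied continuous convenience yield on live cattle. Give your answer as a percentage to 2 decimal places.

2.42%

F = S·e^((r+u−y)T) ⇒ (r+u−y) = ln(F/S)/T
ln(1.026/1.042) = -0.015474; /T ⇒ -0.007737
y = r + u − ln(F/S)/T = 0.0103 + 0.0062 + 0.007737 = 0.024237
y = 2.42%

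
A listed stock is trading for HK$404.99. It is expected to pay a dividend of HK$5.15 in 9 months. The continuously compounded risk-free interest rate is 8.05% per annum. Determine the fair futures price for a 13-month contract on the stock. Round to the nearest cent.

PV(dividends) I = 5.15·e^(−0.0805·9/12)
I = 4.8483
F = (S − I)·e^(rT) = (404.99 − 4.8483) · e^(0.0805·13/12)
= 400.1417 · e^0.087208 = 400.1417 × 1.091124 = HK$436.60

HK$436.60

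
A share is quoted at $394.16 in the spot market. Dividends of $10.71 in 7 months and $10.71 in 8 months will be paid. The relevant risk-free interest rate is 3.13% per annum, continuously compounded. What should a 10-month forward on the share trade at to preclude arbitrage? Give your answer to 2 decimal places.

PV(dividends) I = 10.71·e^(−0.0313·7/12) + 10.71·e^(−0.0313·8/12)
I = 10.5162 + 10.4888 = 21.0050
F = (S − I)·e^(rT) = (394.16 − 21.0050) · e^(0.0313·10/12)
= 373.1550 · e^0.026083 = 373.1550 × 1.026426 = $383.02

$383.02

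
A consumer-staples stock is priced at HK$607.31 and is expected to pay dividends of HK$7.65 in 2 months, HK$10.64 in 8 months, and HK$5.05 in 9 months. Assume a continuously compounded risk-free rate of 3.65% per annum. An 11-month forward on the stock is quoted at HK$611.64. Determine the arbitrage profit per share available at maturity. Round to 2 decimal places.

HK$7.35 per share

PV(dividends) I = 7.65·e^(−0.0365·2/12) + 10.64·e^(−0.0365·8/12) + 5.05·e^(−0.0365·9/12) = 22.9015
Fair forward F* = (S − I)·e^(rT) = (607.31 − 22.9015)·e^0.033458 = 584.4085 × 1.034024 = 604.2924
Market HK$611.64 > fair 604.2924: forward overpriced → cash-and-carry (borrow at r, buy the stock and collect the dividends, short the forward).
Profit at T = |F_mkt − F*| = |611.64 − 604.2924| = HK$7.35 per share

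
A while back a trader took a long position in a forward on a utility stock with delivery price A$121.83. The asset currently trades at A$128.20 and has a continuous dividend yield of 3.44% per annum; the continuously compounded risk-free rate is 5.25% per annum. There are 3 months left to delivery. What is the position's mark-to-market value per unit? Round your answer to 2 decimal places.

A$6.86

Current fair forward for the remaining 3 months: F = S·e^((r − q)·T), (r − q) = 0.0525 − 0.0344 = 0.0181
F = 128.20 · e^(0.0181 × 3/12) = 128.20 × 1.004535 = 128.7814
Value of long forward = (F − K)·e^(−rT) = (128.7814 − 121.83) · e^(−0.0525·3/12)
= 6.9514 × 0.986961 = 6.86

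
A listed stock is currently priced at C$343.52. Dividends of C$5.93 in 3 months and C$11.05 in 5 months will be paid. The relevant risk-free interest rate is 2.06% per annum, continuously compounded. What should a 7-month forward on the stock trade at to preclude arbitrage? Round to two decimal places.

C$330.61

PV(dividends) I = 5.93·e^(−0.0206·3/12) + 11.05·e^(−0.0206·5/12)
I = 5.8995 + 10.9556 = 16.8551
F = (S − I)·e^(rT) = (343.52 − 16.8551) · e^(0.0206·7/12)
= 326.6649 · e^0.012017 = 326.6649 × 1.012089 = C$330.61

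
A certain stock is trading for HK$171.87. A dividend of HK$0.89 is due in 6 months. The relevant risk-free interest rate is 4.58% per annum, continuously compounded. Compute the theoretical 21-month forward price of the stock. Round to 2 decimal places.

HK$185.27

PV(dividends) I = 0.89·e^(−0.0458·6/12)
I = 0.8699
F = (S − I)·e^(rT) = (171.87 − 0.8699) · e^(0.0458·21/12)
= 171.0001 · e^0.080150 = 171.0001 × 1.083450 = HK$185.27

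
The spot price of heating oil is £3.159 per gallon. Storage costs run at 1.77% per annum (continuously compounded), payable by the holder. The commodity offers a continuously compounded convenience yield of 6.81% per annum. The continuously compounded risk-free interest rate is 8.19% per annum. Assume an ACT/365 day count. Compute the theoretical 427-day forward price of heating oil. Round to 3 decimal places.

Net carry = r + u − y = 0.0819 + 0.0177 − 0.0681 = 0.0315
F = S·e^((r+u−y)T) = 3.159 · e^(0.0315 × 427/365) = 3.159 · e^0.036851
= 3.159 × 1.037538 = £3.278 per gallon

£3.278 per gallon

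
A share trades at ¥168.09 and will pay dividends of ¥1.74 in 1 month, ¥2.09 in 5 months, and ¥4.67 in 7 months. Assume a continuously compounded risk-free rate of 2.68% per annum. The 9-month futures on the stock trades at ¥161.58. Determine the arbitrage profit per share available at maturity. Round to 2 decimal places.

¥1.35 per share

PV(dividends) I = 1.74·e^(−0.0268·1/12) + 2.09·e^(−0.0268·5/12) + 4.67·e^(−0.0268·7/12) = 8.4005
Fair futures F* = (S − I)·e^(rT) = (168.09 − 8.4005)·e^0.020100 = 159.6895 × 1.020303 = 162.9317
Market ¥161.58 < fair 162.9317: forward underpriced → reverse cash-and-carry (short the stock, invest proceeds at r, pay the dividends, go long the forward).
Profit at T = |F_mkt − F*| = |161.58 − 162.9317| = ¥1.35 per share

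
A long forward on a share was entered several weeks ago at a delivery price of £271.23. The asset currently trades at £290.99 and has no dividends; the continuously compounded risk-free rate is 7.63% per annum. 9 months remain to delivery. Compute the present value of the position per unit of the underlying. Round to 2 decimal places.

Current fair forward for the remaining 9 months: F = S·e^(r·T), r = 0.0763
F = 290.99 · e^(0.0763 × 9/12) = 290.99 × 1.058894 = 308.1276
Value of long forward = (F − K)·e^(−rT) = (308.1276 − 271.23) · e^(−0.0763·9/12)
= 36.8976 × 0.944382 = 34.85

£34.85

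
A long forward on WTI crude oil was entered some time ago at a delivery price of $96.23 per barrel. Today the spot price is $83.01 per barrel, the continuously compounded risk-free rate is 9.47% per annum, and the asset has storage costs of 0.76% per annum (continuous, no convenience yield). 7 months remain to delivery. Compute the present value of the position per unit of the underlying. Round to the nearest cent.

Current fair forward for the remaining 7 months: F = S·e^((r + u)·T), (r + u) = 0.0947 + 0.0076 = 0.1023
F = 83.01 · e^(0.1023 × 7/12) = 83.01 × 1.061492 = 88.1145
Value of long forward = (F − K)·e^(−rT) = (88.1145 − 96.23) · e^(−0.0947·7/12)
= -8.1155 × 0.946256 = -7.68

-$7.68 per barrel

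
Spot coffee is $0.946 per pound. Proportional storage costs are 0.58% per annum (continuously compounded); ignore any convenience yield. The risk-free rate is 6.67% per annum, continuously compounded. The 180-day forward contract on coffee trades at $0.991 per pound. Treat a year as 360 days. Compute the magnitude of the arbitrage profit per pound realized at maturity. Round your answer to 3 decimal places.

Fair forward: F* = S·e^(carry·T), with carry = (r + u) = 0.0667 + 0.0058 = 0.0725
F* = 0.946 · e^(0.0725 × 180/360) = 0.946 · e^0.036250 = 0.946 × 1.036915 = $0.9809
Market $0.991 > fair $0.9809: forward overpriced → cash-and-carry (buy spot, short the forward).
At maturity, profit = |F_mkt − F*| = |0.991 − 0.9809| = $0.010 per pound

$0.010 per pound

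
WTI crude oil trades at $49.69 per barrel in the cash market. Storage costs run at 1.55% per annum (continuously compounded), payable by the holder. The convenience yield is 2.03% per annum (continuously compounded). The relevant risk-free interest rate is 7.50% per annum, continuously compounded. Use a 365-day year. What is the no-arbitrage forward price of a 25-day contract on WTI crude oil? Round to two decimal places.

$49.93 per barrel

Net carry = r + u − y = 0.0750 + 0.0155 − 0.0203 = 0.0702
F = S·e^((r+u−y)T) = 49.69 · e^(0.0702 × 25/365) = 49.69 · e^0.004808
= 49.69 × 1.004820 = $49.93 per barrel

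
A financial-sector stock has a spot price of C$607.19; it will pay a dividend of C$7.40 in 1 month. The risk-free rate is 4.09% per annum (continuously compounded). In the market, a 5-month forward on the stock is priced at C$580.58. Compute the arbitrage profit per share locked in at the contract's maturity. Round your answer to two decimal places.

C$29.54 per share

PV(dividends) I = 7.40·e^(−0.0409·1/12) = 7.3748
Fair forward F* = (S − I)·e^(rT) = (607.19 − 7.3748)·e^0.017042 = 599.8152 × 1.017188 = 610.1248
Market C$580.58 < fair 610.1248: forward underpriced → reverse cash-and-carry (short the stock, invest proceeds at r, pay the dividends, go long the forward).
Profit at T = |F_mkt − F*| = |580.58 − 610.1248| = C$29.54 per share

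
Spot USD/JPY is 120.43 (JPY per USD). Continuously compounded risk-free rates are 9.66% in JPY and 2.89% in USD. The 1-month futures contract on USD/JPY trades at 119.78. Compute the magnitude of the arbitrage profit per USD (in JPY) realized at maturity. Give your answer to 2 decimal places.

1.33 per USD (in JPY)

Fair futures: F* = S·e^(carry·T), with carry = (r_JPY − r_USD) = 0.0966 − 0.0289 = 0.0677
F* = 120.43 · e^(0.0677 × 1/12) = 120.43 · e^0.005642 = 120.43 × 1.005658 = 121.1114
Market 119.78 < fair 121.1114: forward underpriced → reverse cash-and-carry (short spot, go long the forward).
At maturity, profit = |F_mkt − F*| = |119.78 − 121.1114| = 1.33 per USD (in JPY)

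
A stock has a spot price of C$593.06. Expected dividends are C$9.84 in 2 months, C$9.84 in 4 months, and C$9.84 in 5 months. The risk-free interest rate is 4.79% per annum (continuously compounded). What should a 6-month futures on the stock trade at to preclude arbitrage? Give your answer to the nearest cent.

C$577.64

PV(dividends) I = 9.84·e^(−0.0479·2/12) + 9.84·e^(−0.0479·4/12) + 9.84·e^(−0.0479·5/12)
I = 9.7618 + 9.6841 + 9.6456 = 29.0915
F = (S − I)·e^(rT) = (593.06 − 29.0915) · e^(0.0479·6/12)
= 563.9685 · e^0.023950 = 563.9685 × 1.024239 = C$577.64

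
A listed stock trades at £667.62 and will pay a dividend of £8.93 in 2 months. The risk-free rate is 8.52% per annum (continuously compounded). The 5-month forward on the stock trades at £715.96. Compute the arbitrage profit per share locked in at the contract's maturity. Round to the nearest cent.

PV(dividends) I = 8.93·e^(−0.0852·2/12) = 8.8041
Fair forward F* = (S − I)·e^(rT) = (667.62 − 8.8041)·e^0.035500 = 658.8159 × 1.036138 = 682.6242
Market £715.96 > fair 682.6242: forward overpriced → cash-and-carry (borrow at r, buy the stock and collect the dividends, short the forward).
Profit at T = |F_mkt − F*| = |715.96 − 682.6242| = £33.34 per share

£33.34 per share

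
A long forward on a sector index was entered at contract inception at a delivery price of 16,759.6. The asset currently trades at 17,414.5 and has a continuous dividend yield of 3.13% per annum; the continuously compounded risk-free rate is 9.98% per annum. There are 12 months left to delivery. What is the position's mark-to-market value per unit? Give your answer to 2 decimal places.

1710.12

Current fair forward for the remaining 12 months: F = S·e^((r − q)·T), (r − q) = 0.0998 − 0.0313 = 0.0685
F = 17414.5 · e^(0.0685 × 12/12) = 17414.5 × 1.07090062 = 18649.1988
Value of long forward = (F − K)·e^(−rT) = (18649.1988 − 16759.6) · e^(−0.0998·12/12)
= 1889.5988 × 0.90501840 = 1710.12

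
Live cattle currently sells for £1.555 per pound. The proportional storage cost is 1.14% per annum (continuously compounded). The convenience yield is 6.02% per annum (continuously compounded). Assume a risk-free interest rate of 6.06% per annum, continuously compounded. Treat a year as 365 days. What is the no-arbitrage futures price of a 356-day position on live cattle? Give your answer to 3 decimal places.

£1.573 per pound

Net carry = r + u − y = 0.0606 + 0.0114 − 0.0602 = 0.0118
F = S·e^((r+u−y)T) = 1.555 · e^(0.0118 × 356/365) = 1.555 · e^0.011509
= 1.555 × 1.011575 = £1.573 per pound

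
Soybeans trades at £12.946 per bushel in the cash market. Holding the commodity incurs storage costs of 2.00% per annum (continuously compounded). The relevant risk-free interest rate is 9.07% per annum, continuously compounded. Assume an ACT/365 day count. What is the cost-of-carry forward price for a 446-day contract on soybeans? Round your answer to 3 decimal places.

£14.821 per bushel

Net carry = r + u − y = 0.0907 + 0.0200 − 0.0000 = 0.1107
F = S·e^((r+u−y)T) = 12.946 · e^(0.1107 × 446/365) = 12.946 · e^0.135266
= 12.946 × 1.144841 = £14.821 per bushel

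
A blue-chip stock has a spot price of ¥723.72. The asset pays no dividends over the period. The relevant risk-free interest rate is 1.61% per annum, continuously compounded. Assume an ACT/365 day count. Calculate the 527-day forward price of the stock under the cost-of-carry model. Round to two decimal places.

¥740.74

F = S·e^(rT) = 723.72 · e^(0.0161 × 527/365)
= 723.72 · e^0.023246 = 723.72 × 1.023518
F = ¥740.74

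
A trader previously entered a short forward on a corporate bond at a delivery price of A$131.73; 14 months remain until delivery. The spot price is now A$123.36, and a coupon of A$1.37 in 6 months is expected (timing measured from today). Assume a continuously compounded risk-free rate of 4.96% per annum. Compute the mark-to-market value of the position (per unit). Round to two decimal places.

A$2.30

PV(remaining coupons) I = 1.37·e^(−0.0496·6/12) = 1.3364
Current forward F = (S − I)·e^(rT) = (123.36 − 1.3364)·e^(0.0496·14/12) = 122.0236 × 1.059574 = 129.2930
Value (long) = (F − K)·e^(−rT) = (129.2930 − 131.73) × 0.943776 = -2.3000
Short position value = −(long value) = A$2.30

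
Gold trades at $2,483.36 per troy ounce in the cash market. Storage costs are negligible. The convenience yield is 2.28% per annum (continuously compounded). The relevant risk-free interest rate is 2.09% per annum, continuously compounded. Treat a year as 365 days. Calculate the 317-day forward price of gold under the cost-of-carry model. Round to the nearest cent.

$2,479.27 per troy ounce

Net carry = r + u − y = 0.0209 + 0.0000 − 0.0228 = -0.0019
F = S·e^((r+u−y)T) = 2483.36 · e^(-0.0019 × 317/365) = 2483.36 · e^-0.00165014
= 2483.36 × 0.99835122 = $2,479.27 per troy ounce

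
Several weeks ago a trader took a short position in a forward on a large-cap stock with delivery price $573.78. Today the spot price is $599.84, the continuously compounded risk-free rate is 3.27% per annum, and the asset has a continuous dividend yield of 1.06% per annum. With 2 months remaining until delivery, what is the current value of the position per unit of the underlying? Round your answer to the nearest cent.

-$28.12

Current fair forward for the remaining 2 months: F = S·e^((r − q)·T), (r − q) = 0.0327 − 0.0106 = 0.0221
F = 599.84 · e^(0.0221 × 2/12) = 599.84 × 1.003690 = 602.0534
Value of long forward = (F − K)·e^(−rT) = (602.0534 − 573.78) · e^(−0.0327·2/12)
= 28.2734 × 0.994565 = 28.12
Short position value = −(long value) = -$28.12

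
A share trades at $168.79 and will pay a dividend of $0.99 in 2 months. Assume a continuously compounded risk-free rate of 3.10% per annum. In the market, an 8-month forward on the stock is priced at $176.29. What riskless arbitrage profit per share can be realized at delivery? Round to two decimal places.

$4.98 per share

PV(dividends) I = 0.99·e^(−0.0310·2/12) = 0.9849
Fair forward F* = (S − I)·e^(rT) = (168.79 − 0.9849)·e^0.020667 = 167.8051 × 1.020882 = 171.3092
Market $176.29 > fair 171.3092: forward overpriced → cash-and-carry (borrow at r, buy the stock and collect the dividends, short the forward).
Profit at T = |F_mkt − F*| = |176.29 − 171.3092| = $4.98 per share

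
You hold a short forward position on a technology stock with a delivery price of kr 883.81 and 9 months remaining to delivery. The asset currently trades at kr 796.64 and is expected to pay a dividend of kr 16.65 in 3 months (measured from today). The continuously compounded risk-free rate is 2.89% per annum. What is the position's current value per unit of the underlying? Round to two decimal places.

PV(remaining dividends) I = 16.65·e^(−0.0289·3/12) = 16.5301
Current forward F = (S − I)·e^(rT) = (796.64 − 16.5301)·e^(0.0289·9/12) = 780.1099 × 1.021912 = 797.2037
Value (long) = (F − K)·e^(−rT) = (797.2037 − 883.81) × 0.978558 = -84.7493
Short position value = −(long value) = kr 84.75

kr 84.75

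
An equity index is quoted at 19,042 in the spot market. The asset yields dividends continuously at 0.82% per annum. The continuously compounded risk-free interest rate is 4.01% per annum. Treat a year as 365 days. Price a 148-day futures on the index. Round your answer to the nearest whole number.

19,290

F = S·e^((r − q)T) = 19042 · e^((0.0401 − 0.0082) × 148/365)
= 19042 · e^0.012935 = 19042 × 1.013019
F = 19,290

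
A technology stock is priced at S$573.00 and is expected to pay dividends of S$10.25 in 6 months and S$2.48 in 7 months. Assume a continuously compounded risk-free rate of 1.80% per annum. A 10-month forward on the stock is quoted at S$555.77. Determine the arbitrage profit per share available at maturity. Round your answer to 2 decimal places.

PV(dividends) I = 10.25·e^(−0.0180·6/12) + 2.48·e^(−0.0180·7/12) = 12.6123
Fair forward F* = (S − I)·e^(rT) = (573.00 − 12.6123)·e^0.015000 = 560.3877 × 1.015113 = 568.8568
Market S$555.77 < fair 568.8568: forward underpriced → reverse cash-and-carry (short the stock, invest proceeds at r, pay the dividends, go long the forward).
Profit at T = |F_mkt − F*| = |555.77 − 568.8568| = S$13.09 per share

S$13.09 per share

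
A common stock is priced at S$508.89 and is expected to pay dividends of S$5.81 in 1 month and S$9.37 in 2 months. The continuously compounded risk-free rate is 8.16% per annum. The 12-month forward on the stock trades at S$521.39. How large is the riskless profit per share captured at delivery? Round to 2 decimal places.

PV(dividends) I = 5.81·e^(−0.0816·1/12) + 9.37·e^(−0.0816·2/12) = 15.0141
Fair forward F* = (S − I)·e^(rT) = (508.89 − 15.0141)·e^0.081600 = 493.8759 × 1.085022 = 535.8662
Market S$521.39 < fair 535.8662: forward underpriced → reverse cash-and-carry (short the stock, invest proceeds at r, pay the dividends, go long the forward).
Profit at T = |F_mkt − F*| = |521.39 − 535.8662| = S$14.48 per share

S$14.48 per share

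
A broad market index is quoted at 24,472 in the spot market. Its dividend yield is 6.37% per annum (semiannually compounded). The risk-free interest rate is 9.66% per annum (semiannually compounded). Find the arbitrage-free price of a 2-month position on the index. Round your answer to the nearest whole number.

F = S · (1+r/2)^(2T) / (1+q/2)^(2T)
= 24472 × 1.015848 / 1.010506 = 24472 × 1.005286
F = 24,601

24,601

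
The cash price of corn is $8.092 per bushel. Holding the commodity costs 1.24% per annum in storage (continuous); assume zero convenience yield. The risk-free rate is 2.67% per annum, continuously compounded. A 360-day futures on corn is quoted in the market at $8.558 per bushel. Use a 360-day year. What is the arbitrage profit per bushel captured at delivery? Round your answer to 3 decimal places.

$0.143 per bushel

Fair futures: F* = S·e^(carry·T), with carry = (r + u) = 0.0267 + 0.0124 = 0.0391
F* = 8.092 · e^(0.0391 × 360/360) = 8.092 · e^0.039100 = 8.092 × 1.039874 = $8.4147
Market $8.558 > fair $8.4147: forward overpriced → cash-and-carry (buy spot, short the forward).
At maturity, profit = |F_mkt − F*| = |8.558 − 8.4147| = $0.143 per bushel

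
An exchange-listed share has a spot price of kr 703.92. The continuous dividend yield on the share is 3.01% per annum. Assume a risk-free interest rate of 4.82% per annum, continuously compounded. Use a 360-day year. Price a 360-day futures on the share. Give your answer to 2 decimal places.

F = S·e^((r − q)T) = 703.92 · e^((0.0482 − 0.0301) × 360/360)
= 703.92 · e^0.018100 = 703.92 × 1.018265
F = kr 716.78

kr 716.78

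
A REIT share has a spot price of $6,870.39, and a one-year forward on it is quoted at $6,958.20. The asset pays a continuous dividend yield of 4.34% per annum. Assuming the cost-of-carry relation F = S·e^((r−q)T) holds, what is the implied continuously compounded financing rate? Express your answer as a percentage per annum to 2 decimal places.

From F = S·e^((r−q)T): (r − q) = ln(F/S)/T
ln(6958.20/6870.39) = ln(1.012781) = 0.012700
(r − q) = 0.012700 / (12/12) = 0.012700
r = ln(F/S)/T + q = 0.012700 + 0.0434 = 0.056100
r = 5.61%

5.61%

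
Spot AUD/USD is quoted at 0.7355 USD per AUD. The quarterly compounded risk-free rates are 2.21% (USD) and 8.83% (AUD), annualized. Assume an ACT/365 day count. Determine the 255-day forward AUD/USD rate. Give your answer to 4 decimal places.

By covered interest parity, F = S · (1+r_USD/4)^(4T) / (1+r_AUD/4)^(4T)
= 0.7355 × 1.015516 / 1.062918 = 0.7355 × 0.955404
F = 0.7027 USD per AUD

0.7027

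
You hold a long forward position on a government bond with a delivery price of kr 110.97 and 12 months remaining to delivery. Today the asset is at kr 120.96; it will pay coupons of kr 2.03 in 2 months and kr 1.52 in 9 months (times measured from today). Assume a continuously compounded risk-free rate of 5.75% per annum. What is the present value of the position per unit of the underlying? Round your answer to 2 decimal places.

PV(remaining coupons) I = 2.03·e^(−0.0575·2/12) + 1.52·e^(−0.0575·9/12) = 3.4665
Current forward F = (S − I)·e^(rT) = (120.96 − 3.4665)·e^(0.0575·12/12) = 117.4935 × 1.059185 = 124.4474
Value (long) = (F − K)·e^(−rT) = (124.4474 − 110.97) × 0.944122 = 12.7243
Value = kr 12.72

kr 12.72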